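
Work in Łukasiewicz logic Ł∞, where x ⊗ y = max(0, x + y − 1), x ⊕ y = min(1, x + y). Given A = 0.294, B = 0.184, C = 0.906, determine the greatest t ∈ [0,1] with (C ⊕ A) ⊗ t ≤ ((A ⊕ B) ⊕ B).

C ⊕ A = min(1, 0.906 + 0.294) = min(1, 1.200) = 1.000
So the left factor is C ⊕ A = 1.000.
A ⊕ B = min(1, 0.294 + 0.184) = min(1, 0.478) = 0.478
(A ⊕ B) ⊕ B = min(1, 0.478 + 0.184) = min(1, 0.662) = 0.662
So the right-hand bound is (A ⊕ B) ⊕ B = 0.662.
The residuum of the Łukasiewicz t-norm gives the supremum: min(1, 1 − 1.000 + 0.662).
1 − 1.000 + 0.662 = 0.662, so t = min(1, 0.662) = 0.662.
Check: 1.000 ⊗ 0.662 = max(0, 0.662) = 0.662 ≤ 0.662.

0.662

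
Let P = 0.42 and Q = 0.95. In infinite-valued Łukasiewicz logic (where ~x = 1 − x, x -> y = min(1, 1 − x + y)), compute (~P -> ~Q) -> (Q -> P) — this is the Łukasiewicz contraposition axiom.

~P = 1 − 0.42 = 0.58
~Q = 1 − 0.95 = 0.05
~P -> ~Q = min(1, 1 − 0.58 + 0.05) = min(1, 0.47) = 0.47
Q -> P = min(1, 1 − 0.95 + 0.42) = min(1, 0.47) = 0.47
(~P -> ~Q) -> (Q -> P) = min(1, 1 − 0.47 + 0.47) = min(1, 1.00) = 1.00
(As expected: an axiom of Ł∞, always 1.)

1.00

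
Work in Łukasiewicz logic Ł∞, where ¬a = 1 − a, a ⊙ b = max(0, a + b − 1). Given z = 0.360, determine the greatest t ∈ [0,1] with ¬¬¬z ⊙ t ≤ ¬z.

1.000

¬z = 1 − 0.360 = 0.640
¬¬z = 1 − 0.640 = 0.360
¬¬¬z = 1 − 0.360 = 0.640
So the left factor is ¬¬¬z = 0.640.
So the right-hand bound is ¬z = 0.640.
The residuum of the Łukasiewicz t-norm gives the supremum: min(1, 1 − 0.640 + 0.640).
1 − 0.640 + 0.640 = 1.000, so t = min(1, 1.000) = 1.000.
Check: 0.640 ⊙ 1.000 = max(0, 0.640) = 0.640 ≤ 0.640.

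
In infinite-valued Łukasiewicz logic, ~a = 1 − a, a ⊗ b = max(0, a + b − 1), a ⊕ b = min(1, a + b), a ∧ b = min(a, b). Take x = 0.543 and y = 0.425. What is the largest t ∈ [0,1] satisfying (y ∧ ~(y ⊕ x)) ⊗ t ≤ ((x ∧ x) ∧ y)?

y ⊕ x = min(1, 0.425 + 0.543) = min(1, 0.968) = 0.968
~(y ⊕ x) = 1 − 0.968 = 0.032
y ∧ ~(y ⊕ x) = min(0.425, 0.032) = 0.032
So the left factor is y ∧ ~(y ⊕ x) = 0.032.
x ∧ x = min(0.543, 0.543) = 0.543
(x ∧ x) ∧ y = min(0.543, 0.425) = 0.425
So the right-hand bound is (x ∧ x) ∧ y = 0.425.
The residuum of the Łukasiewicz t-norm gives the supremum: min(1, 1 − 0.032 + 0.425).
1 − 0.032 + 0.425 = 1.393, so t = min(1, 1.393) = 1.000.
Check: 0.032 ⊗ 1.000 = max(0, 0.032) = 0.032 ≤ 0.425.

1.000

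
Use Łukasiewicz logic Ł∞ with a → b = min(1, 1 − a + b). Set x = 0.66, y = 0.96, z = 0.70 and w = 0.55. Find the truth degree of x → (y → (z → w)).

1.00

z → w = min(1, 1 − 0.70 + 0.55) = min(1, 0.85) = 0.85
y → (z → w) = min(1, 1 − 0.96 + 0.85) = min(1, 0.89) = 0.89
x → (y → (z → w)) = min(1, 1 − 0.66 + 0.89) = min(1, 1.23) = 1.00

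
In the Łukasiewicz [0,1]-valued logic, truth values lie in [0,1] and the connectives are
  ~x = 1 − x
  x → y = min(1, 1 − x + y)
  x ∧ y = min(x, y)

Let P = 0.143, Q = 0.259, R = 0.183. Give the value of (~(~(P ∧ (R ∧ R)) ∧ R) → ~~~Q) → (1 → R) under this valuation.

R ∧ R = min(0.183, 0.183) = 0.183
P ∧ (R ∧ R) = min(0.143, 0.183) = 0.143
~(P ∧ (R ∧ R)) = 1 − 0.143 = 0.857
~(P ∧ (R ∧ R)) ∧ R = min(0.857, 0.183) = 0.183
~(~(P ∧ (R ∧ R)) ∧ R) = 1 − 0.183 = 0.817
~Q = 1 − 0.259 = 0.741
~~Q = 1 − 0.741 = 0.259
~~~Q = 1 − 0.259 = 0.741
~(~(P ∧ (R ∧ R)) ∧ R) → ~~~Q = min(1, 1 − 0.817 + 0.741) = min(1, 0.924) = 0.924
1 → R = min(1, 1 − 1.000 + 0.183) = min(1, 0.183) = 0.183
(~(~(P ∧ (R ∧ R)) ∧ R) → ~~~Q) → (1 → R) = min(1, 1 − 0.924 + 0.183) = min(1, 0.259) = 0.259

0.259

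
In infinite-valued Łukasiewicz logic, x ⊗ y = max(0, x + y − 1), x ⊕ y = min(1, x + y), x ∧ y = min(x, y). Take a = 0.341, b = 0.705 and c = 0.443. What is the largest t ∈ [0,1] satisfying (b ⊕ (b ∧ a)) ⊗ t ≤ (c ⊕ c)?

b ∧ a = min(0.705, 0.341) = 0.341
b ⊕ (b ∧ a) = min(1, 0.705 + 0.341) = min(1, 1.046) = 1.000
So the left factor is b ⊕ (b ∧ a) = 1.000.
c ⊕ c = min(1, 0.443 + 0.443) = min(1, 0.886) = 0.886
So the right-hand bound is c ⊕ c = 0.886.
The residuum of the Łukasiewicz t-norm gives the supremum: min(1, 1 − 1.000 + 0.886).
1 − 1.000 + 0.886 = 0.886, so t = min(1, 0.886) = 0.886.
Check: 1.000 ⊗ 0.886 = max(0, 0.886) = 0.886 ≤ 0.886.

0.886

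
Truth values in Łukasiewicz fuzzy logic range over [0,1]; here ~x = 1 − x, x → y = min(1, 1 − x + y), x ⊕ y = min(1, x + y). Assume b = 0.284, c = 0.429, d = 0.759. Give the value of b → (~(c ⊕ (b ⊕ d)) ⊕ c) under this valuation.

1.000

b ⊕ d = min(1, 0.284 + 0.759) = min(1, 1.043) = 1.000
c ⊕ (b ⊕ d) = min(1, 0.429 + 1.000) = min(1, 1.429) = 1.000
~(c ⊕ (b ⊕ d)) = 1 − 1.000 = 0.000
~(c ⊕ (b ⊕ d)) ⊕ c = min(1, 0.000 + 0.429) = min(1, 0.429) = 0.429
b → (~(c ⊕ (b ⊕ d)) ⊕ c) = min(1, 1 − 0.284 + 0.429) = min(1, 1.145) = 1.000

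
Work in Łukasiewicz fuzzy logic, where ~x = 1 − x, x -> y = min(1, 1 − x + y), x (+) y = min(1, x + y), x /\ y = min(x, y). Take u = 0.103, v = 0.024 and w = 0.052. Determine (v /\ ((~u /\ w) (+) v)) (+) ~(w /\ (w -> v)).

0.972

~u = 1 − 0.103 = 0.897
~u /\ w = min(0.897, 0.052) = 0.052
(~u /\ w) (+) v = min(1, 0.052 + 0.024) = min(1, 0.076) = 0.076
v /\ ((~u /\ w) (+) v) = min(0.024, 0.076) = 0.024
w -> v = min(1, 1 − 0.052 + 0.024) = min(1, 0.972) = 0.972
w /\ (w -> v) = min(0.052, 0.972) = 0.052
~(w /\ (w -> v)) = 1 − 0.052 = 0.948
(v /\ ((~u /\ w) (+) v)) (+) ~(w /\ (w -> v)) = min(1, 0.024 + 0.948) = min(1, 0.972) = 0.972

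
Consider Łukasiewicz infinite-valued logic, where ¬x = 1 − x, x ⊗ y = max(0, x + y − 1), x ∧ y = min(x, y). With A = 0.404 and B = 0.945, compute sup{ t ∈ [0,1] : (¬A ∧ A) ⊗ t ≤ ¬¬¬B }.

¬A = 1 − 0.404 = 0.596
¬A ∧ A = min(0.596, 0.404) = 0.404
So the left factor is ¬A ∧ A = 0.404.
¬B = 1 − 0.945 = 0.055
¬¬B = 1 − 0.055 = 0.945
¬¬¬B = 1 − 0.945 = 0.055
So the right-hand bound is ¬¬¬B = 0.055.
The residuum of the Łukasiewicz t-norm gives the supremum: min(1, 1 − 0.404 + 0.055).
1 − 0.404 + 0.055 = 0.651, so t = min(1, 0.651) = 0.651.
Check: 0.404 ⊗ 0.651 = max(0, 0.055) = 0.055 ≤ 0.055.

0.651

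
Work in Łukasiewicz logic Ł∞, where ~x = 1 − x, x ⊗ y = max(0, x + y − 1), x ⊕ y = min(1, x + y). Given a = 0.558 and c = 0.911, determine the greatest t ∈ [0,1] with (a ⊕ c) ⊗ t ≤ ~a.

a ⊕ c = min(1, 0.558 + 0.911) = min(1, 1.469) = 1.000
So the left factor is a ⊕ c = 1.000.
~a = 1 − 0.558 = 0.442
So the right-hand bound is ~a = 0.442.
The residuum of the Łukasiewicz t-norm gives the supremum: min(1, 1 − 1.000 + 0.442).
1 − 1.000 + 0.442 = 0.442, so t = min(1, 0.442) = 0.442.
Check: 1.000 ⊗ 0.442 = max(0, 0.442) = 0.442 ≤ 0.442.

0.442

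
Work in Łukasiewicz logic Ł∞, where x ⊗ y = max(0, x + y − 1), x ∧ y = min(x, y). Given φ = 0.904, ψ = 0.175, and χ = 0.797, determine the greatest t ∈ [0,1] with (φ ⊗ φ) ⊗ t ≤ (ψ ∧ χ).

0.367

φ ⊗ φ = max(0, 0.904 + 0.904 − 1) = max(0, 0.808) = 0.808
So the left factor is φ ⊗ φ = 0.808.
ψ ∧ χ = min(0.175, 0.797) = 0.175
So the right-hand bound is ψ ∧ χ = 0.175.
The residuum of the Łukasiewicz t-norm gives the supremum: min(1, 1 − 0.808 + 0.175).
1 − 0.808 + 0.175 = 0.367, so t = min(1, 0.367) = 0.367.
Check: 0.808 ⊗ 0.367 = max(0, 0.175) = 0.175 ≤ 0.175.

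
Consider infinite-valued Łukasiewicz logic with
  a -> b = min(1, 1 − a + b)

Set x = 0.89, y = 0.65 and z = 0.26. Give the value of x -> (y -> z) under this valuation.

0.72

y -> z = min(1, 1 − 0.65 + 0.26) = min(1, 0.61) = 0.61
x -> (y -> z) = min(1, 1 − 0.89 + 0.61) = min(1, 0.72) = 0.72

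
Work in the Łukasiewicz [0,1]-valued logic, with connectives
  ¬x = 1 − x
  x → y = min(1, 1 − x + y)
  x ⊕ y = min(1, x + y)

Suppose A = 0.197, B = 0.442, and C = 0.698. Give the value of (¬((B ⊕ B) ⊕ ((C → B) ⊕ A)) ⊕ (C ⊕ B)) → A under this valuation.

B ⊕ B = min(1, 0.442 + 0.442) = min(1, 0.884) = 0.884
C → B = min(1, 1 − 0.698 + 0.442) = min(1, 0.744) = 0.744
(C → B) ⊕ A = min(1, 0.744 + 0.197) = min(1, 0.941) = 0.941
(B ⊕ B) ⊕ ((C → B) ⊕ A) = min(1, 0.884 + 0.941) = min(1, 1.825) = 1.000
¬((B ⊕ B) ⊕ ((C → B) ⊕ A)) = 1 − 1.000 = 0.000
C ⊕ B = min(1, 0.698 + 0.442) = min(1, 1.140) = 1.000
¬((B ⊕ B) ⊕ ((C → B) ⊕ A)) ⊕ (C ⊕ B) = min(1, 0.000 + 1.000) = min(1, 1.000) = 1.000
(¬((B ⊕ B) ⊕ ((C → B) ⊕ A)) ⊕ (C ⊕ B)) → A = min(1, 1 − 1.000 + 0.197) = min(1, 0.197) = 0.197

0.197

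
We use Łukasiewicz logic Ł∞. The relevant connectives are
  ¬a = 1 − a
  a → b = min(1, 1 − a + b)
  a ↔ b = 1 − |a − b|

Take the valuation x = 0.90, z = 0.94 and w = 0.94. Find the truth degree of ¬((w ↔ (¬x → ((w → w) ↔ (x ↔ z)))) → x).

¬x = 1 − 0.90 = 0.10
w → w = min(1, 1 − 0.94 + 0.94) = min(1, 1.00) = 1.00
x ↔ z = 1 − |0.90 − 0.94| = 1 − 0.04 = 0.96
(w → w) ↔ (x ↔ z) = 1 − |1.00 − 0.96| = 1 − 0.04 = 0.96
¬x → ((w → w) ↔ (x ↔ z)) = min(1, 1 − 0.10 + 0.96) = min(1, 1.86) = 1.00
w ↔ (¬x → ((w → w) ↔ (x ↔ z))) = 1 − |0.94 − 1.00| = 1 − 0.06 = 0.94
(w ↔ (¬x → ((w → w) ↔ (x ↔ z)))) → x = min(1, 1 − 0.94 + 0.90) = min(1, 0.96) = 0.96
¬((w ↔ (¬x → ((w → w) ↔ (x ↔ z)))) → x) = 1 − 0.96 = 0.04

0.04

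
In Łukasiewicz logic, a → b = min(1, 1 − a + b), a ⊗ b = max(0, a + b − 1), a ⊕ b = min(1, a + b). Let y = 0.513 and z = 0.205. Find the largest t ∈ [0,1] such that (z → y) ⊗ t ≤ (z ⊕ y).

z → y = min(1, 1 − 0.205 + 0.513) = min(1, 1.308) = 1.000
So the left factor is z → y = 1.000.
z ⊕ y = min(1, 0.205 + 0.513) = min(1, 0.718) = 0.718
So the right-hand bound is z ⊕ y = 0.718.
The residuum of the Łukasiewicz t-norm gives the supremum: min(1, 1 − 1.000 + 0.718).
1 − 1.000 + 0.718 = 0.718, so t = min(1, 0.718) = 0.718.
Check: 1.000 ⊗ 0.718 = max(0, 0.718) = 0.718 ≤ 0.718.

0.718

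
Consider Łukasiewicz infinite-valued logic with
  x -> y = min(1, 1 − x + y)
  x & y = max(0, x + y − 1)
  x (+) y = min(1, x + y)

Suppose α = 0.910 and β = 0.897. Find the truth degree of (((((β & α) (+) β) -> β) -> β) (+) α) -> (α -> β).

β & α = max(0, 0.897 + 0.910 − 1) = max(0, 0.807) = 0.807
(β & α) (+) β = min(1, 0.807 + 0.897) = min(1, 1.704) = 1.000
((β & α) (+) β) -> β = min(1, 1 − 1.000 + 0.897) = min(1, 0.897) = 0.897
(((β & α) (+) β) -> β) -> β = min(1, 1 − 0.897 + 0.897) = min(1, 1.000) = 1.000
((((β & α) (+) β) -> β) -> β) (+) α = min(1, 1.000 + 0.910) = min(1, 1.910) = 1.000
α -> β = min(1, 1 − 0.910 + 0.897) = min(1, 0.987) = 0.987
(((((β & α) (+) β) -> β) -> β) (+) α) -> (α -> β) = min(1, 1 − 1.000 + 0.987) = min(1, 0.987) = 0.987

0.987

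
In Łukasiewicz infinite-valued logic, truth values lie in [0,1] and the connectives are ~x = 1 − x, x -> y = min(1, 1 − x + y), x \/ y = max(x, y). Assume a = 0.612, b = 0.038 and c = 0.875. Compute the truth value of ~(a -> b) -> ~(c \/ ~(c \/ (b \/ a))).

a -> b = min(1, 1 − 0.612 + 0.038) = min(1, 0.426) = 0.426
~(a -> b) = 1 − 0.426 = 0.574
b \/ a = max(0.038, 0.612) = 0.612
c \/ (b \/ a) = max(0.875, 0.612) = 0.875
~(c \/ (b \/ a)) = 1 − 0.875 = 0.125
c \/ ~(c \/ (b \/ a)) = max(0.875, 0.125) = 0.875
~(c \/ ~(c \/ (b \/ a))) = 1 − 0.875 = 0.125
~(a -> b) -> ~(c \/ ~(c \/ (b \/ a))) = min(1, 1 − 0.574 + 0.125) = min(1, 0.551) = 0.551

0.551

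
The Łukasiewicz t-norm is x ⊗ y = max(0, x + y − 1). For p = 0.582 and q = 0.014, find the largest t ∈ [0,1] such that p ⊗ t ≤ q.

0.432

The residuum of the Łukasiewicz t-norm gives the supremum: min(1, 1 − 0.582 + 0.014).
1 − 0.582 + 0.014 = 0.432, so t = min(1, 0.432) = 0.432.
Check: 0.582 ⊗ 0.432 = max(0, 0.014) = 0.014 ≤ 0.014.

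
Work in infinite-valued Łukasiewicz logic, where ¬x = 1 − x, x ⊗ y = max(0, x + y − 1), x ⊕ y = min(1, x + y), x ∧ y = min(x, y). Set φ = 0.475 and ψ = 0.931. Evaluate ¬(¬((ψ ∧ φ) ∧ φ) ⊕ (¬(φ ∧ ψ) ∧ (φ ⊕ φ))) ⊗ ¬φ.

ψ ∧ φ = min(0.931, 0.475) = 0.475
(ψ ∧ φ) ∧ φ = min(0.475, 0.475) = 0.475
¬((ψ ∧ φ) ∧ φ) = 1 − 0.475 = 0.525
φ ∧ ψ = min(0.475, 0.931) = 0.475
¬(φ ∧ ψ) = 1 − 0.475 = 0.525
φ ⊕ φ = min(1, 0.475 + 0.475) = min(1, 0.950) = 0.950
¬(φ ∧ ψ) ∧ (φ ⊕ φ) = min(0.525, 0.950) = 0.525
¬((ψ ∧ φ) ∧ φ) ⊕ (¬(φ ∧ ψ) ∧ (φ ⊕ φ)) = min(1, 0.525 + 0.525) = min(1, 1.050) = 1.000
¬(¬((ψ ∧ φ) ∧ φ) ⊕ (¬(φ ∧ ψ) ∧ (φ ⊕ φ))) = 1 − 1.000 = 0.000
¬φ = 1 − 0.475 = 0.525
¬(¬((ψ ∧ φ) ∧ φ) ⊕ (¬(φ ∧ ψ) ∧ (φ ⊕ φ))) ⊗ ¬φ = max(0, 0.000 + 0.525 − 1) = max(0, -0.475) = 0.000

0.000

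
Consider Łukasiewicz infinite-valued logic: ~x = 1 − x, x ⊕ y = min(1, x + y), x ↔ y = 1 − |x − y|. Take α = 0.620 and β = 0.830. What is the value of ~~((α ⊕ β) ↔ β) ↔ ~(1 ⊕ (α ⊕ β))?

0.170

α ⊕ β = min(1, 0.620 + 0.830) = min(1, 1.450) = 1.000
(α ⊕ β) ↔ β = 1 − |1.000 − 0.830| = 1 − 0.170 = 0.830
~((α ⊕ β) ↔ β) = 1 − 0.830 = 0.170
~~((α ⊕ β) ↔ β) = 1 − 0.170 = 0.830
1 ⊕ (α ⊕ β) = min(1, 1.000 + 1.000) = min(1, 2.000) = 1.000
~(1 ⊕ (α ⊕ β)) = 1 − 1.000 = 0.000
~~((α ⊕ β) ↔ β) ↔ ~(1 ⊕ (α ⊕ β)) = 1 − |0.830 − 0.000| = 1 − 0.830 = 0.170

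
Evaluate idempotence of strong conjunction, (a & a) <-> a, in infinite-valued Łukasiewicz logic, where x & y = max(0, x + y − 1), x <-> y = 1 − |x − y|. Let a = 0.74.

0.74

a & a = max(0, 0.74 + 0.74 − 1) = max(0, 0.48) = 0.48
(a & a) <-> a = 1 − |0.48 − 0.74| = 1 − 0.26 = 0.74
(The value 0.74 < 1 shows this instance is not satisfied; fails in Ł∞ since a ⊗ a = max(0, 2a−1) ≠ a in general.)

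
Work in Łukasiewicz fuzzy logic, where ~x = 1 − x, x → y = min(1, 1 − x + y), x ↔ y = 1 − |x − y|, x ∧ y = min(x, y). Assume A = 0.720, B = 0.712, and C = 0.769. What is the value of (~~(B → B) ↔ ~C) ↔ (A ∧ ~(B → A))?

B → B = min(1, 1 − 0.712 + 0.712) = min(1, 1.000) = 1.000
~(B → B) = 1 − 1.000 = 0.000
~~(B → B) = 1 − 0.000 = 1.000
~C = 1 − 0.769 = 0.231
~~(B → B) ↔ ~C = 1 − |1.000 − 0.231| = 1 − 0.769 = 0.231
B → A = min(1, 1 − 0.712 + 0.720) = min(1, 1.008) = 1.000
~(B → A) = 1 − 1.000 = 0.000
A ∧ ~(B → A) = min(0.720, 0.000) = 0.000
(~~(B → B) ↔ ~C) ↔ (A ∧ ~(B → A)) = 1 − |0.231 − 0.000| = 1 − 0.231 = 0.769

0.769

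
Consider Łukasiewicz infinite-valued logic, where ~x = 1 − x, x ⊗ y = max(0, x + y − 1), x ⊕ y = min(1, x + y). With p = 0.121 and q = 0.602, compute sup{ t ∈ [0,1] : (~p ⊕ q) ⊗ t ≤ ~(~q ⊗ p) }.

~p = 1 − 0.121 = 0.879
~p ⊕ q = min(1, 0.879 + 0.602) = min(1, 1.481) = 1.000
So the left factor is ~p ⊕ q = 1.000.
~q = 1 − 0.602 = 0.398
~q ⊗ p = max(0, 0.398 + 0.121 − 1) = max(0, -0.481) = 0.000
~(~q ⊗ p) = 1 − 0.000 = 1.000
So the right-hand bound is ~(~q ⊗ p) = 1.000.
The residuum of the Łukasiewicz t-norm gives the supremum: min(1, 1 − 1.000 + 1.000).
1 − 1.000 + 1.000 = 1.000, so t = min(1, 1.000) = 1.000.
Check: 1.000 ⊗ 1.000 = max(0, 1.000) = 1.000 ≤ 1.000.

1.000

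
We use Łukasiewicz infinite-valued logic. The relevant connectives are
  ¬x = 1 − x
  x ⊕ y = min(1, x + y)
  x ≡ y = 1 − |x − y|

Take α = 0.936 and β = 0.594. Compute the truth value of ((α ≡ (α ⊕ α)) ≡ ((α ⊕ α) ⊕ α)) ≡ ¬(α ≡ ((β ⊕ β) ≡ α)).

α ⊕ α = min(1, 0.936 + 0.936) = min(1, 1.872) = 1.000
α ≡ (α ⊕ α) = 1 − |0.936 − 1.000| = 1 − 0.064 = 0.936
(α ⊕ α) ⊕ α = min(1, 1.000 + 0.936) = min(1, 1.936) = 1.000
(α ≡ (α ⊕ α)) ≡ ((α ⊕ α) ⊕ α) = 1 − |0.936 − 1.000| = 1 − 0.064 = 0.936
β ⊕ β = min(1, 0.594 + 0.594) = min(1, 1.188) = 1.000
(β ⊕ β) ≡ α = 1 − |1.000 − 0.936| = 1 − 0.064 = 0.936
α ≡ ((β ⊕ β) ≡ α) = 1 − |0.936 − 0.936| = 1 − 0.000 = 1.000
¬(α ≡ ((β ⊕ β) ≡ α)) = 1 − 1.000 = 0.000
((α ≡ (α ⊕ α)) ≡ ((α ⊕ α) ⊕ α)) ≡ ¬(α ≡ ((β ⊕ β) ≡ α)) = 1 − |0.936 − 0.000| = 1 − 0.936 = 0.064

0.064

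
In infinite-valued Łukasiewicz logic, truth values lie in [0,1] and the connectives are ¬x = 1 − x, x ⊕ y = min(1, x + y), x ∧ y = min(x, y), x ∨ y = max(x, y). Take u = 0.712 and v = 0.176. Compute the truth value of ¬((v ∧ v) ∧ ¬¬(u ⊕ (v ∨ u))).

0.824

v ∧ v = min(0.176, 0.176) = 0.176
v ∨ u = max(0.176, 0.712) = 0.712
u ⊕ (v ∨ u) = min(1, 0.712 + 0.712) = min(1, 1.424) = 1.000
¬(u ⊕ (v ∨ u)) = 1 − 1.000 = 0.000
¬¬(u ⊕ (v ∨ u)) = 1 − 0.000 = 1.000
(v ∧ v) ∧ ¬¬(u ⊕ (v ∨ u)) = min(0.176, 1.000) = 0.176
¬((v ∧ v) ∧ ¬¬(u ⊕ (v ∨ u))) = 1 − 0.176 = 0.824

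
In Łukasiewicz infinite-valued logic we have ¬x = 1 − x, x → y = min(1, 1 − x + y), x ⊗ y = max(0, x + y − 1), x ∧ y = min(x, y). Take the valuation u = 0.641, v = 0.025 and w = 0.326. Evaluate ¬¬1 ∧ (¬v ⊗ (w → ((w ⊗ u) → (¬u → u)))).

¬1 = 1 − 1.000 = 0.000
¬¬1 = 1 − 0.000 = 1.000
¬v = 1 − 0.025 = 0.975
w ⊗ u = max(0, 0.326 + 0.641 − 1) = max(0, -0.033) = 0.000
¬u = 1 − 0.641 = 0.359
¬u → u = min(1, 1 − 0.359 + 0.641) = min(1, 1.282) = 1.000
(w ⊗ u) → (¬u → u) = min(1, 1 − 0.000 + 1.000) = min(1, 2.000) = 1.000
w → ((w ⊗ u) → (¬u → u)) = min(1, 1 − 0.326 + 1.000) = min(1, 1.674) = 1.000
¬v ⊗ (w → ((w ⊗ u) → (¬u → u))) = max(0, 0.975 + 1.000 − 1) = max(0, 0.975) = 0.975
¬¬1 ∧ (¬v ⊗ (w → ((w ⊗ u) → (¬u → u)))) = min(1.000, 0.975) = 0.975

0.975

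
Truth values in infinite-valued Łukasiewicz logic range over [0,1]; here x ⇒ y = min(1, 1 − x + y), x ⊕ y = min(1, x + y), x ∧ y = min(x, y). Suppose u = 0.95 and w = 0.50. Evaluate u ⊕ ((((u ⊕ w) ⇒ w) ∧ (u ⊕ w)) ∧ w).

u ⊕ w = min(1, 0.95 + 0.50) = min(1, 1.45) = 1.00
(u ⊕ w) ⇒ w = min(1, 1 − 1.00 + 0.50) = min(1, 0.50) = 0.50
((u ⊕ w) ⇒ w) ∧ (u ⊕ w) = min(0.50, 1.00) = 0.50
(((u ⊕ w) ⇒ w) ∧ (u ⊕ w)) ∧ w = min(0.50, 0.50) = 0.50
u ⊕ ((((u ⊕ w) ⇒ w) ∧ (u ⊕ w)) ∧ w) = min(1, 0.95 + 0.50) = min(1, 1.45) = 1.00

1.00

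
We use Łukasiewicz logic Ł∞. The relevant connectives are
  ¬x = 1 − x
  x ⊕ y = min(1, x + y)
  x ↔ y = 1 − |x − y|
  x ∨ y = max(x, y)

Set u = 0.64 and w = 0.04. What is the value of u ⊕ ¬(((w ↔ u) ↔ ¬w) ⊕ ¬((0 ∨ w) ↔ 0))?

w ↔ u = 1 − |0.04 − 0.64| = 1 − 0.60 = 0.40
¬w = 1 − 0.04 = 0.96
(w ↔ u) ↔ ¬w = 1 − |0.40 − 0.96| = 1 − 0.56 = 0.44
0 ∨ w = max(0.00, 0.04) = 0.04
(0 ∨ w) ↔ 0 = 1 − |0.04 − 0.00| = 1 − 0.04 = 0.96
¬((0 ∨ w) ↔ 0) = 1 − 0.96 = 0.04
((w ↔ u) ↔ ¬w) ⊕ ¬((0 ∨ w) ↔ 0) = min(1, 0.44 + 0.04) = min(1, 0.48) = 0.48
¬(((w ↔ u) ↔ ¬w) ⊕ ¬((0 ∨ w) ↔ 0)) = 1 − 0.48 = 0.52
u ⊕ ¬(((w ↔ u) ↔ ¬w) ⊕ ¬((0 ∨ w) ↔ 0)) = min(1, 0.64 + 0.52) = min(1, 1.16) = 1.00

1.00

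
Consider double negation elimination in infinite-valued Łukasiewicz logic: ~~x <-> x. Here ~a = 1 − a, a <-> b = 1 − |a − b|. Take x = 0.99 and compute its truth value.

1.00

~x = 1 − 0.99 = 0.01
~~x = 1 − 0.01 = 0.99
~~x <-> x = 1 − |0.99 − 0.99| = 1 − 0.00 = 1.00
(As expected: always 1 in Ł∞ since negation is involutive.)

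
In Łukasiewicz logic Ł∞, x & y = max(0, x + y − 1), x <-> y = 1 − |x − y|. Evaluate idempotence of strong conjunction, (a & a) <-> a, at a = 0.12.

0.88

a & a = max(0, 0.12 + 0.12 − 1) = max(0, -0.76) = 0.00
(a & a) <-> a = 1 − |0.00 − 0.12| = 1 − 0.12 = 0.88
(The value 0.88 < 1 shows this instance is not satisfied; fails in Ł∞ since a ⊗ a = max(0, 2a−1) ≠ a in general.)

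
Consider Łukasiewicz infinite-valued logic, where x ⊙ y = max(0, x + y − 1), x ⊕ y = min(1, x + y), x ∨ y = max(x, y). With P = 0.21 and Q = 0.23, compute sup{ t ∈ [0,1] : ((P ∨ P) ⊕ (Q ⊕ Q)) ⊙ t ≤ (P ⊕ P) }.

P ∨ P = max(0.21, 0.21) = 0.21
Q ⊕ Q = min(1, 0.23 + 0.23) = min(1, 0.46) = 0.46
(P ∨ P) ⊕ (Q ⊕ Q) = min(1, 0.21 + 0.46) = min(1, 0.67) = 0.67
So the left factor is (P ∨ P) ⊕ (Q ⊕ Q) = 0.67.
P ⊕ P = min(1, 0.21 + 0.21) = min(1, 0.42) = 0.42
So the right-hand bound is P ⊕ P = 0.42.
The residuum of the Łukasiewicz t-norm gives the supremum: min(1, 1 − 0.67 + 0.42).
1 − 0.67 + 0.42 = 0.75, so t = min(1, 0.75) = 0.75.
Check: 0.67 ⊙ 0.75 = max(0, 0.42) = 0.42 ≤ 0.42.

0.75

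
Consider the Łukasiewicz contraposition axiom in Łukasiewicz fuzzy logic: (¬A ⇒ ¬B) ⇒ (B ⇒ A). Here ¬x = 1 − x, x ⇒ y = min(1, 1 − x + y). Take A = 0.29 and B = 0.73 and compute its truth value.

¬A = 1 − 0.29 = 0.71
¬B = 1 − 0.73 = 0.27
¬A ⇒ ¬B = min(1, 1 − 0.71 + 0.27) = min(1, 0.56) = 0.56
B ⇒ A = min(1, 1 − 0.73 + 0.29) = min(1, 0.56) = 0.56
(¬A ⇒ ¬B) ⇒ (B ⇒ A) = min(1, 1 − 0.56 + 0.56) = min(1, 1.00) = 1.00
(As expected: an axiom of Ł∞, always 1.)

1.00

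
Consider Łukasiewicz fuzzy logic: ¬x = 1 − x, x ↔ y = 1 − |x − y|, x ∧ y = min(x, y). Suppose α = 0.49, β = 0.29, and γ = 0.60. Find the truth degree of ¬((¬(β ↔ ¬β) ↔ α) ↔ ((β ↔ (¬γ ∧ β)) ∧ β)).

¬β = 1 − 0.29 = 0.71
β ↔ ¬β = 1 − |0.29 − 0.71| = 1 − 0.42 = 0.58
¬(β ↔ ¬β) = 1 − 0.58 = 0.42
¬(β ↔ ¬β) ↔ α = 1 − |0.42 − 0.49| = 1 − 0.07 = 0.93
¬γ = 1 − 0.60 = 0.40
¬γ ∧ β = min(0.40, 0.29) = 0.29
β ↔ (¬γ ∧ β) = 1 − |0.29 − 0.29| = 1 − 0.00 = 1.00
(β ↔ (¬γ ∧ β)) ∧ β = min(1.00, 0.29) = 0.29
(¬(β ↔ ¬β) ↔ α) ↔ ((β ↔ (¬γ ∧ β)) ∧ β) = 1 − |0.93 − 0.29| = 1 − 0.64 = 0.36
¬((¬(β ↔ ¬β) ↔ α) ↔ ((β ↔ (¬γ ∧ β)) ∧ β)) = 1 − 0.36 = 0.64

0.64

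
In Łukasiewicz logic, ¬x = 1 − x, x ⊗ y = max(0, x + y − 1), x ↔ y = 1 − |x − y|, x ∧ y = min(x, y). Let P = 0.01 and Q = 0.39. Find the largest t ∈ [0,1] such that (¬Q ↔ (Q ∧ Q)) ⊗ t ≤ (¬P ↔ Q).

0.62

¬Q = 1 − 0.39 = 0.61
Q ∧ Q = min(0.39, 0.39) = 0.39
¬Q ↔ (Q ∧ Q) = 1 − |0.61 − 0.39| = 1 − 0.22 = 0.78
So the left factor is ¬Q ↔ (Q ∧ Q) = 0.78.
¬P = 1 − 0.01 = 0.99
¬P ↔ Q = 1 − |0.99 − 0.39| = 1 − 0.60 = 0.40
So the right-hand bound is ¬P ↔ Q = 0.40.
The residuum of the Łukasiewicz t-norm gives the supremum: min(1, 1 − 0.78 + 0.40).
1 − 0.78 + 0.40 = 0.62, so t = min(1, 0.62) = 0.62.
Check: 0.78 ⊗ 0.62 = max(0, 0.40) = 0.40 ≤ 0.40.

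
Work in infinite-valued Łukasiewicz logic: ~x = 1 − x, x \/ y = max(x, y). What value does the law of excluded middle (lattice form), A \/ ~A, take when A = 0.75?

~A = 1 − 0.75 = 0.25
A \/ ~A = max(0.75, 0.25) = 0.75
(The value 0.75 < 1 shows this instance is not satisfied; not a Ł∞-tautology — its value is max(a, 1−a).)

0.75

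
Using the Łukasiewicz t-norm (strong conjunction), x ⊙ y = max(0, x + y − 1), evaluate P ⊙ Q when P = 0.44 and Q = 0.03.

0.00

P ⊙ Q = max(0, 0.44 + 0.03 − 1) = max(0, -0.53) = 0.00
For comparison, the Gödel (minimum) t-norm min(x, y) would give 0.03.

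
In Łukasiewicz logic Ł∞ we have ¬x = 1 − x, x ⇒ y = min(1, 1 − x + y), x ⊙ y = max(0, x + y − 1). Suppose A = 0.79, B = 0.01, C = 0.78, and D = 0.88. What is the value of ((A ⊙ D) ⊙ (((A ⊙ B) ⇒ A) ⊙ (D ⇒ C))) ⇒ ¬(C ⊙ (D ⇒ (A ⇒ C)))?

A ⊙ D = max(0, 0.79 + 0.88 − 1) = max(0, 0.67) = 0.67
A ⊙ B = max(0, 0.79 + 0.01 − 1) = max(0, -0.20) = 0.00
(A ⊙ B) ⇒ A = min(1, 1 − 0.00 + 0.79) = min(1, 1.79) = 1.00
D ⇒ C = min(1, 1 − 0.88 + 0.78) = min(1, 0.90) = 0.90
((A ⊙ B) ⇒ A) ⊙ (D ⇒ C) = max(0, 1.00 + 0.90 − 1) = max(0, 0.90) = 0.90
(A ⊙ D) ⊙ (((A ⊙ B) ⇒ A) ⊙ (D ⇒ C)) = max(0, 0.67 + 0.90 − 1) = max(0, 0.57) = 0.57
A ⇒ C = min(1, 1 − 0.79 + 0.78) = min(1, 0.99) = 0.99
D ⇒ (A ⇒ C) = min(1, 1 − 0.88 + 0.99) = min(1, 1.11) = 1.00
C ⊙ (D ⇒ (A ⇒ C)) = max(0, 0.78 + 1.00 − 1) = max(0, 0.78) = 0.78
¬(C ⊙ (D ⇒ (A ⇒ C))) = 1 − 0.78 = 0.22
((A ⊙ D) ⊙ (((A ⊙ B) ⇒ A) ⊙ (D ⇒ C))) ⇒ ¬(C ⊙ (D ⇒ (A ⇒ C))) = min(1, 1 − 0.57 + 0.22) = min(1, 0.65) = 0.65

0.65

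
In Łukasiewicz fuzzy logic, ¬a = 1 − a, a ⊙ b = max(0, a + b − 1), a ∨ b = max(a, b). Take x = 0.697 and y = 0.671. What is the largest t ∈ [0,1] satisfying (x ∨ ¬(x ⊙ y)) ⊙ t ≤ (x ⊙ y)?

0.671

x ⊙ y = max(0, 0.697 + 0.671 − 1) = max(0, 0.368) = 0.368
¬(x ⊙ y) = 1 − 0.368 = 0.632
x ∨ ¬(x ⊙ y) = max(0.697, 0.632) = 0.697
So the left factor is x ∨ ¬(x ⊙ y) = 0.697.
So the right-hand bound is x ⊙ y = 0.368.
The residuum of the Łukasiewicz t-norm gives the supremum: min(1, 1 − 0.697 + 0.368).
1 − 0.697 + 0.368 = 0.671, so t = min(1, 0.671) = 0.671.
Check: 0.697 ⊙ 0.671 = max(0, 0.368) = 0.368 ≤ 0.368.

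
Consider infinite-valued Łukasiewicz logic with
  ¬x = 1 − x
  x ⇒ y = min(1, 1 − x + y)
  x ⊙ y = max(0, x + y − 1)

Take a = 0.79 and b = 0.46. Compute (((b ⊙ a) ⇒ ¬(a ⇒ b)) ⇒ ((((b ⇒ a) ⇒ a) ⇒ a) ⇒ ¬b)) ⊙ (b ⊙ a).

b ⊙ a = max(0, 0.46 + 0.79 − 1) = max(0, 0.25) = 0.25
a ⇒ b = min(1, 1 − 0.79 + 0.46) = min(1, 0.67) = 0.67
¬(a ⇒ b) = 1 − 0.67 = 0.33
(b ⊙ a) ⇒ ¬(a ⇒ b) = min(1, 1 − 0.25 + 0.33) = min(1, 1.08) = 1.00
b ⇒ a = min(1, 1 − 0.46 + 0.79) = min(1, 1.33) = 1.00
(b ⇒ a) ⇒ a = min(1, 1 − 1.00 + 0.79) = min(1, 0.79) = 0.79
((b ⇒ a) ⇒ a) ⇒ a = min(1, 1 − 0.79 + 0.79) = min(1, 1.00) = 1.00
¬b = 1 − 0.46 = 0.54
(((b ⇒ a) ⇒ a) ⇒ a) ⇒ ¬b = min(1, 1 − 1.00 + 0.54) = min(1, 0.54) = 0.54
((b ⊙ a) ⇒ ¬(a ⇒ b)) ⇒ ((((b ⇒ a) ⇒ a) ⇒ a) ⇒ ¬b) = min(1, 1 − 1.00 + 0.54) = min(1, 0.54) = 0.54
(((b ⊙ a) ⇒ ¬(a ⇒ b)) ⇒ ((((b ⇒ a) ⇒ a) ⇒ a) ⇒ ¬b)) ⊙ (b ⊙ a) = max(0, 0.54 + 0.25 − 1) = max(0, -0.21) = 0.00

0.00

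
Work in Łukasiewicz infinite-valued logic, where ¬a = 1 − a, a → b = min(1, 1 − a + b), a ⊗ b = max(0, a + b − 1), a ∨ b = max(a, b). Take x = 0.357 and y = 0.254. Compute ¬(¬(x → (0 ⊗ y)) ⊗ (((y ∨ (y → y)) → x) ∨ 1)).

0 ⊗ y = max(0, 0.000 + 0.254 − 1) = max(0, -0.746) = 0.000
x → (0 ⊗ y) = min(1, 1 − 0.357 + 0.000) = min(1, 0.643) = 0.643
¬(x → (0 ⊗ y)) = 1 − 0.643 = 0.357
y → y = min(1, 1 − 0.254 + 0.254) = min(1, 1.000) = 1.000
y ∨ (y → y) = max(0.254, 1.000) = 1.000
(y ∨ (y → y)) → x = min(1, 1 − 1.000 + 0.357) = min(1, 0.357) = 0.357
((y ∨ (y → y)) → x) ∨ 1 = max(0.357, 1.000) = 1.000
¬(x → (0 ⊗ y)) ⊗ (((y ∨ (y → y)) → x) ∨ 1) = max(0, 0.357 + 1.000 − 1) = max(0, 0.357) = 0.357
¬(¬(x → (0 ⊗ y)) ⊗ (((y ∨ (y → y)) → x) ∨ 1)) = 1 − 0.357 = 0.643

0.643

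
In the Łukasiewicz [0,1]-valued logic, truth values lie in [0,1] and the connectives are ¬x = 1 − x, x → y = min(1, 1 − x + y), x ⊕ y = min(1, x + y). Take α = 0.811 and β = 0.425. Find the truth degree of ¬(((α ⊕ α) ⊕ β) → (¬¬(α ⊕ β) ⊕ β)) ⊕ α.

0.811

α ⊕ α = min(1, 0.811 + 0.811) = min(1, 1.622) = 1.000
(α ⊕ α) ⊕ β = min(1, 1.000 + 0.425) = min(1, 1.425) = 1.000
α ⊕ β = min(1, 0.811 + 0.425) = min(1, 1.236) = 1.000
¬(α ⊕ β) = 1 − 1.000 = 0.000
¬¬(α ⊕ β) = 1 − 0.000 = 1.000
¬¬(α ⊕ β) ⊕ β = min(1, 1.000 + 0.425) = min(1, 1.425) = 1.000
((α ⊕ α) ⊕ β) → (¬¬(α ⊕ β) ⊕ β) = min(1, 1 − 1.000 + 1.000) = min(1, 1.000) = 1.000
¬(((α ⊕ α) ⊕ β) → (¬¬(α ⊕ β) ⊕ β)) = 1 − 1.000 = 0.000
¬(((α ⊕ α) ⊕ β) → (¬¬(α ⊕ β) ⊕ β)) ⊕ α = min(1, 0.000 + 0.811) = min(1, 0.811) = 0.811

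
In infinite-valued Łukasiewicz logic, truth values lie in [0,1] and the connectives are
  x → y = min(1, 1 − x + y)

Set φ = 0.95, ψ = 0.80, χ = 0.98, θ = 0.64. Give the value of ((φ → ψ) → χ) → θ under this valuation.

φ → ψ = min(1, 1 − 0.95 + 0.80) = min(1, 0.85) = 0.85
(φ → ψ) → χ = min(1, 1 − 0.85 + 0.98) = min(1, 1.13) = 1.00
((φ → ψ) → χ) → θ = min(1, 1 − 1.00 + 0.64) = min(1, 0.64) = 0.64

0.64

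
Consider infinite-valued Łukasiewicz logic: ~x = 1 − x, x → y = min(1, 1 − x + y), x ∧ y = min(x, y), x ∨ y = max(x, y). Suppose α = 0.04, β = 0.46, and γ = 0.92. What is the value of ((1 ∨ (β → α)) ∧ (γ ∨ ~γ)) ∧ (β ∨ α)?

0.46

β → α = min(1, 1 − 0.46 + 0.04) = min(1, 0.58) = 0.58
1 ∨ (β → α) = max(1.00, 0.58) = 1.00
~γ = 1 − 0.92 = 0.08
γ ∨ ~γ = max(0.92, 0.08) = 0.92
(1 ∨ (β → α)) ∧ (γ ∨ ~γ) = min(1.00, 0.92) = 0.92
β ∨ α = max(0.46, 0.04) = 0.46
((1 ∨ (β → α)) ∧ (γ ∨ ~γ)) ∧ (β ∨ α) = min(0.92, 0.46) = 0.46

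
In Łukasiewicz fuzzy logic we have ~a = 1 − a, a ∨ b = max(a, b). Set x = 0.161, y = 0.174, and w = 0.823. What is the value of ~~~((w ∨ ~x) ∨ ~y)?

0.161

~x = 1 − 0.161 = 0.839
w ∨ ~x = max(0.823, 0.839) = 0.839
~y = 1 − 0.174 = 0.826
(w ∨ ~x) ∨ ~y = max(0.839, 0.826) = 0.839
~((w ∨ ~x) ∨ ~y) = 1 − 0.839 = 0.161
~~((w ∨ ~x) ∨ ~y) = 1 − 0.161 = 0.839
~~~((w ∨ ~x) ∨ ~y) = 1 − 0.839 = 0.161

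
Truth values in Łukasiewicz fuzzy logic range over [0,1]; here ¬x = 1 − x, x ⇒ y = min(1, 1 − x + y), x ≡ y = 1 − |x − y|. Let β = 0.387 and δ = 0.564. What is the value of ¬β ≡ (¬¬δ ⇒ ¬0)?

0.613

¬β = 1 − 0.387 = 0.613
¬δ = 1 − 0.564 = 0.436
¬¬δ = 1 − 0.436 = 0.564
¬0 = 1 − 0.000 = 1.000
¬¬δ ⇒ ¬0 = min(1, 1 − 0.564 + 1.000) = min(1, 1.436) = 1.000
¬β ≡ (¬¬δ ⇒ ¬0) = 1 − |0.613 − 1.000| = 1 − 0.387 = 0.613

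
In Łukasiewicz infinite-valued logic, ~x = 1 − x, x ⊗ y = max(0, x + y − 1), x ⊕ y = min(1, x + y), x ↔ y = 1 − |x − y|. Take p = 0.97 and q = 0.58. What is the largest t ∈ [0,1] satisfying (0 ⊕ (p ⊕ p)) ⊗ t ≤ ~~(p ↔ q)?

p ⊕ p = min(1, 0.97 + 0.97) = min(1, 1.94) = 1.00
0 ⊕ (p ⊕ p) = min(1, 0.00 + 1.00) = min(1, 1.00) = 1.00
So the left factor is 0 ⊕ (p ⊕ p) = 1.00.
p ↔ q = 1 − |0.97 − 0.58| = 1 − 0.39 = 0.61
~(p ↔ q) = 1 − 0.61 = 0.39
~~(p ↔ q) = 1 − 0.39 = 0.61
So the right-hand bound is ~~(p ↔ q) = 0.61.
The residuum of the Łukasiewicz t-norm gives the supremum: min(1, 1 − 1.00 + 0.61).
1 − 1.00 + 0.61 = 0.61, so t = min(1, 0.61) = 0.61.
Check: 1.00 ⊗ 0.61 = max(0, 0.61) = 0.61 ≤ 0.61.

0.61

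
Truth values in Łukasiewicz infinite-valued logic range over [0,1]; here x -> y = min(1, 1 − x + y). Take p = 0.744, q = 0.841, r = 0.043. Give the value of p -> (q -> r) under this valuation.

q -> r = min(1, 1 − 0.841 + 0.043) = min(1, 0.202) = 0.202
p -> (q -> r) = min(1, 1 − 0.744 + 0.202) = min(1, 0.458) = 0.458

0.458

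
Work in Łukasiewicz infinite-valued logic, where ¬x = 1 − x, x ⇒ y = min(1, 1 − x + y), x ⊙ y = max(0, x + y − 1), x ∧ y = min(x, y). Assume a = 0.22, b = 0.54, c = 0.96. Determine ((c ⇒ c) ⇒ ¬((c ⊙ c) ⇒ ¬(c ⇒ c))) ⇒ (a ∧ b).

c ⇒ c = min(1, 1 − 0.96 + 0.96) = min(1, 1.00) = 1.00
c ⊙ c = max(0, 0.96 + 0.96 − 1) = max(0, 0.92) = 0.92
¬(c ⇒ c) = 1 − 1.00 = 0.00
(c ⊙ c) ⇒ ¬(c ⇒ c) = min(1, 1 − 0.92 + 0.00) = min(1, 0.08) = 0.08
¬((c ⊙ c) ⇒ ¬(c ⇒ c)) = 1 − 0.08 = 0.92
(c ⇒ c) ⇒ ¬((c ⊙ c) ⇒ ¬(c ⇒ c)) = min(1, 1 − 1.00 + 0.92) = min(1, 0.92) = 0.92
a ∧ b = min(0.22, 0.54) = 0.22
((c ⇒ c) ⇒ ¬((c ⊙ c) ⇒ ¬(c ⇒ c))) ⇒ (a ∧ b) = min(1, 1 − 0.92 + 0.22) = min(1, 0.30) = 0.30

0.30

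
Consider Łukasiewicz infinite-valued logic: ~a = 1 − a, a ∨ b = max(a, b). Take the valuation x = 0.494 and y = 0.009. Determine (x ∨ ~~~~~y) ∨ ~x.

0.991

~y = 1 − 0.009 = 0.991
~~y = 1 − 0.991 = 0.009
~~~y = 1 − 0.009 = 0.991
~~~~y = 1 − 0.991 = 0.009
~~~~~y = 1 − 0.009 = 0.991
x ∨ ~~~~~y = max(0.494, 0.991) = 0.991
~x = 1 − 0.494 = 0.506
(x ∨ ~~~~~y) ∨ ~x = max(0.991, 0.506) = 0.991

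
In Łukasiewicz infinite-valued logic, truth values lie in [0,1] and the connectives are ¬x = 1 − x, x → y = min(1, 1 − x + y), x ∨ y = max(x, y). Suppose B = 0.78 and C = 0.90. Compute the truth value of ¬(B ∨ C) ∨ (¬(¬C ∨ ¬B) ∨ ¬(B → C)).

0.78

B ∨ C = max(0.78, 0.90) = 0.90
¬(B ∨ C) = 1 − 0.90 = 0.10
¬C = 1 − 0.90 = 0.10
¬B = 1 − 0.78 = 0.22
¬C ∨ ¬B = max(0.10, 0.22) = 0.22
¬(¬C ∨ ¬B) = 1 − 0.22 = 0.78
B → C = min(1, 1 − 0.78 + 0.90) = min(1, 1.12) = 1.00
¬(B → C) = 1 − 1.00 = 0.00
¬(¬C ∨ ¬B) ∨ ¬(B → C) = max(0.78, 0.00) = 0.78
¬(B ∨ C) ∨ (¬(¬C ∨ ¬B) ∨ ¬(B → C)) = max(0.10, 0.78) = 0.78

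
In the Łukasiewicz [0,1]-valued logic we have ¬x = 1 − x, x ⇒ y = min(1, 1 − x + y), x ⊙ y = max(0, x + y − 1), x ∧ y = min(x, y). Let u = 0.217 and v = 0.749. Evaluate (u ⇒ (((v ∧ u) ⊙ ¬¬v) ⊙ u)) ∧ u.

v ∧ u = min(0.749, 0.217) = 0.217
¬v = 1 − 0.749 = 0.251
¬¬v = 1 − 0.251 = 0.749
(v ∧ u) ⊙ ¬¬v = max(0, 0.217 + 0.749 − 1) = max(0, -0.034) = 0.000
((v ∧ u) ⊙ ¬¬v) ⊙ u = max(0, 0.000 + 0.217 − 1) = max(0, -0.783) = 0.000
u ⇒ (((v ∧ u) ⊙ ¬¬v) ⊙ u) = min(1, 1 − 0.217 + 0.000) = min(1, 0.783) = 0.783
(u ⇒ (((v ∧ u) ⊙ ¬¬v) ⊙ u)) ∧ u = min(0.783, 0.217) = 0.217

0.217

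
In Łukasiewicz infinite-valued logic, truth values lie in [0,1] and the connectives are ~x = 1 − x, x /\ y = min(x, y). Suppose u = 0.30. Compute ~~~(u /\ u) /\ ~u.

u /\ u = min(0.30, 0.30) = 0.30
~(u /\ u) = 1 − 0.30 = 0.70
~~(u /\ u) = 1 − 0.70 = 0.30
~~~(u /\ u) = 1 − 0.30 = 0.70
~u = 1 − 0.30 = 0.70
~~~(u /\ u) /\ ~u = min(0.70, 0.70) = 0.70

0.70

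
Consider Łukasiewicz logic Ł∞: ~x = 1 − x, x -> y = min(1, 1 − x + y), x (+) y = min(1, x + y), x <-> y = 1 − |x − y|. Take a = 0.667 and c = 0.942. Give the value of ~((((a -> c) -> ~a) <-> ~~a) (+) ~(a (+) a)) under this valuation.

0.334

a -> c = min(1, 1 − 0.667 + 0.942) = min(1, 1.275) = 1.000
~a = 1 − 0.667 = 0.333
(a -> c) -> ~a = min(1, 1 − 1.000 + 0.333) = min(1, 0.333) = 0.333
~~a = 1 − 0.333 = 0.667
((a -> c) -> ~a) <-> ~~a = 1 − |0.333 − 0.667| = 1 − 0.334 = 0.666
a (+) a = min(1, 0.667 + 0.667) = min(1, 1.334) = 1.000
~(a (+) a) = 1 − 1.000 = 0.000
(((a -> c) -> ~a) <-> ~~a) (+) ~(a (+) a) = min(1, 0.666 + 0.000) = min(1, 0.666) = 0.666
~((((a -> c) -> ~a) <-> ~~a) (+) ~(a (+) a)) = 1 − 0.666 = 0.334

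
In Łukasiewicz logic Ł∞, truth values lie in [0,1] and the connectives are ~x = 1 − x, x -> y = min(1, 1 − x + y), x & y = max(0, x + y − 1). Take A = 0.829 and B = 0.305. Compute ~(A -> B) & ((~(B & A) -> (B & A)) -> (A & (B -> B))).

0.524

A -> B = min(1, 1 − 0.829 + 0.305) = min(1, 0.476) = 0.476
~(A -> B) = 1 − 0.476 = 0.524
B & A = max(0, 0.305 + 0.829 − 1) = max(0, 0.134) = 0.134
~(B & A) = 1 − 0.134 = 0.866
~(B & A) -> (B & A) = min(1, 1 − 0.866 + 0.134) = min(1, 0.268) = 0.268
B -> B = min(1, 1 − 0.305 + 0.305) = min(1, 1.000) = 1.000
A & (B -> B) = max(0, 0.829 + 1.000 − 1) = max(0, 0.829) = 0.829
(~(B & A) -> (B & A)) -> (A & (B -> B)) = min(1, 1 − 0.268 + 0.829) = min(1, 1.561) = 1.000
~(A -> B) & ((~(B & A) -> (B & A)) -> (A & (B -> B))) = max(0, 0.524 + 1.000 − 1) = max(0, 0.524) = 0.524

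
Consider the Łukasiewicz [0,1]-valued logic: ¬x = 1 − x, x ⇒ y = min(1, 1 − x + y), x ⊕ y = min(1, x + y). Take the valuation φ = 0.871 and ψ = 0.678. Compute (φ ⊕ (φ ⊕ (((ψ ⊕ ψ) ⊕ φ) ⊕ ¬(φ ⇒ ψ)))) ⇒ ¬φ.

0.129

ψ ⊕ ψ = min(1, 0.678 + 0.678) = min(1, 1.356) = 1.000
(ψ ⊕ ψ) ⊕ φ = min(1, 1.000 + 0.871) = min(1, 1.871) = 1.000
φ ⇒ ψ = min(1, 1 − 0.871 + 0.678) = min(1, 0.807) = 0.807
¬(φ ⇒ ψ) = 1 − 0.807 = 0.193
((ψ ⊕ ψ) ⊕ φ) ⊕ ¬(φ ⇒ ψ) = min(1, 1.000 + 0.193) = min(1, 1.193) = 1.000
φ ⊕ (((ψ ⊕ ψ) ⊕ φ) ⊕ ¬(φ ⇒ ψ)) = min(1, 0.871 + 1.000) = min(1, 1.871) = 1.000
φ ⊕ (φ ⊕ (((ψ ⊕ ψ) ⊕ φ) ⊕ ¬(φ ⇒ ψ))) = min(1, 0.871 + 1.000) = min(1, 1.871) = 1.000
¬φ = 1 − 0.871 = 0.129
(φ ⊕ (φ ⊕ (((ψ ⊕ ψ) ⊕ φ) ⊕ ¬(φ ⇒ ψ)))) ⇒ ¬φ = min(1, 1 − 1.000 + 0.129) = min(1, 0.129) = 0.129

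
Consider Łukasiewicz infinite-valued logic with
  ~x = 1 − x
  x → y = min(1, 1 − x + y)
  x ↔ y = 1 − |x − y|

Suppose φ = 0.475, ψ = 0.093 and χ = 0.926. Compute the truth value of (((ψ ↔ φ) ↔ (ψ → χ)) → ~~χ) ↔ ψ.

0.093

ψ ↔ φ = 1 − |0.093 − 0.475| = 1 − 0.382 = 0.618
ψ → χ = min(1, 1 − 0.093 + 0.926) = min(1, 1.833) = 1.000
(ψ ↔ φ) ↔ (ψ → χ) = 1 − |0.618 − 1.000| = 1 − 0.382 = 0.618
~χ = 1 − 0.926 = 0.074
~~χ = 1 − 0.074 = 0.926
((ψ ↔ φ) ↔ (ψ → χ)) → ~~χ = min(1, 1 − 0.618 + 0.926) = min(1, 1.308) = 1.000
(((ψ ↔ φ) ↔ (ψ → χ)) → ~~χ) ↔ ψ = 1 − |1.000 − 0.093| = 1 − 0.907 = 0.093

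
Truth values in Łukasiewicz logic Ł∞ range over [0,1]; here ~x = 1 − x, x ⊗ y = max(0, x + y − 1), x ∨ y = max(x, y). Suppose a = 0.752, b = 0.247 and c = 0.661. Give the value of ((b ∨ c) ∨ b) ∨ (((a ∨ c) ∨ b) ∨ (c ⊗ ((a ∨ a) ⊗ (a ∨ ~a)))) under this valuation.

b ∨ c = max(0.247, 0.661) = 0.661
(b ∨ c) ∨ b = max(0.661, 0.247) = 0.661
a ∨ c = max(0.752, 0.661) = 0.752
(a ∨ c) ∨ b = max(0.752, 0.247) = 0.752
a ∨ a = max(0.752, 0.752) = 0.752
~a = 1 − 0.752 = 0.248
a ∨ ~a = max(0.752, 0.248) = 0.752
(a ∨ a) ⊗ (a ∨ ~a) = max(0, 0.752 + 0.752 − 1) = max(0, 0.504) = 0.504
c ⊗ ((a ∨ a) ⊗ (a ∨ ~a)) = max(0, 0.661 + 0.504 − 1) = max(0, 0.165) = 0.165
((a ∨ c) ∨ b) ∨ (c ⊗ ((a ∨ a) ⊗ (a ∨ ~a))) = max(0.752, 0.165) = 0.752
((b ∨ c) ∨ b) ∨ (((a ∨ c) ∨ b) ∨ (c ⊗ ((a ∨ a) ⊗ (a ∨ ~a)))) = max(0.661, 0.752) = 0.752

0.752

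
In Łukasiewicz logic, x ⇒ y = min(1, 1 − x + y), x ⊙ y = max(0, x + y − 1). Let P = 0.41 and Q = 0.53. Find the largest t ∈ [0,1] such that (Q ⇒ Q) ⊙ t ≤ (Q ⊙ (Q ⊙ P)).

0.00

Q ⇒ Q = min(1, 1 − 0.53 + 0.53) = min(1, 1.00) = 1.00
So the left factor is Q ⇒ Q = 1.00.
Q ⊙ P = max(0, 0.53 + 0.41 − 1) = max(0, -0.06) = 0.00
Q ⊙ (Q ⊙ P) = max(0, 0.53 + 0.00 − 1) = max(0, -0.47) = 0.00
So the right-hand bound is Q ⊙ (Q ⊙ P) = 0.00.
The residuum of the Łukasiewicz t-norm gives the supremum: min(1, 1 − 1.00 + 0.00).
1 − 1.00 + 0.00 = 0.00, so t = min(1, 0.00) = 0.00.
Check: 1.00 ⊙ 0.00 = max(0, 0.00) = 0.00 ≤ 0.00.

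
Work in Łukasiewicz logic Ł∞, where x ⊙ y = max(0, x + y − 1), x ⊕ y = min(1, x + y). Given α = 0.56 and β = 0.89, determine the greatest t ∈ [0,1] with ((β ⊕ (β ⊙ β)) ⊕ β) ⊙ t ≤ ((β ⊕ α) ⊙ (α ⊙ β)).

β ⊙ β = max(0, 0.89 + 0.89 − 1) = max(0, 0.78) = 0.78
β ⊕ (β ⊙ β) = min(1, 0.89 + 0.78) = min(1, 1.67) = 1.00
(β ⊕ (β ⊙ β)) ⊕ β = min(1, 1.00 + 0.89) = min(1, 1.89) = 1.00
So the left factor is (β ⊕ (β ⊙ β)) ⊕ β = 1.00.
β ⊕ α = min(1, 0.89 + 0.56) = min(1, 1.45) = 1.00
α ⊙ β = max(0, 0.56 + 0.89 − 1) = max(0, 0.45) = 0.45
(β ⊕ α) ⊙ (α ⊙ β) = max(0, 1.00 + 0.45 − 1) = max(0, 0.45) = 0.45
So the right-hand bound is (β ⊕ α) ⊙ (α ⊙ β) = 0.45.
The residuum of the Łukasiewicz t-norm gives the supremum: min(1, 1 − 1.00 + 0.45).
1 − 1.00 + 0.45 = 0.45, so t = min(1, 0.45) = 0.45.
Check: 1.00 ⊙ 0.45 = max(0, 0.45) = 0.45 ≤ 0.45.

0.45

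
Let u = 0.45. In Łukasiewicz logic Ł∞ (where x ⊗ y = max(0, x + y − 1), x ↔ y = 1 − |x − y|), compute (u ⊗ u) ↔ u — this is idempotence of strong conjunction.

u ⊗ u = max(0, 0.45 + 0.45 − 1) = max(0, -0.10) = 0.00
(u ⊗ u) ↔ u = 1 − |0.00 − 0.45| = 1 − 0.45 = 0.55
(The value 0.55 < 1 shows this instance is not satisfied; fails in Ł∞ since a ⊗ a = max(0, 2a−1) ≠ a in general.)

0.55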